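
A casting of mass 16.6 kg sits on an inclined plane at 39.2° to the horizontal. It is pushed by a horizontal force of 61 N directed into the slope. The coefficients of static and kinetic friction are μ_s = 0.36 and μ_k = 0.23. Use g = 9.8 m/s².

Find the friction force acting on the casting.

The horizontal push has a component P sin θ into the surface, so N = m g cos θ + P sin θ = 126.1 + 38.55 = 164.6 N.
Parallel to the incline: P cos θ − m g sin θ = 47.27 − 102.8 = -55.55 N; the friction needed to balance this is 55.55 N acting up the slope.
The limit of static friction is μ_s N = 59.26 N.
|f_req| = 55.55 ≤ 59.26 N → the casting is in equilibrium; friction equals the required value.

f ≈ 55.5 N (up the incline)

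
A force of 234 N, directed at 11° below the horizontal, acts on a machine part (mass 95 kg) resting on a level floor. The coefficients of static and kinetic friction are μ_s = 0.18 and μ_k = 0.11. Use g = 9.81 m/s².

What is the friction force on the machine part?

f ≈ 107 N

N = m g + P sin α = 932 + 234×sin 11° = 976.6 N.
For equilibrium, f = P cos α = 234×cos 11° = 229.7 N.
The static-friction limit is μ_s N = 175.8 N.
229.7 > 175.8 N → the machine part slides; f = μ_k N = 0.11×976.6 = 107 N.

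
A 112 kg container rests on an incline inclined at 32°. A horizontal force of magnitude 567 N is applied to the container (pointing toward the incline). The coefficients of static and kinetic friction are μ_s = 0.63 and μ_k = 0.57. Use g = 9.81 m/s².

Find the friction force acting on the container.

The horizontal push has a component P sin θ into the surface, so N = m g cos θ + P sin θ = 931.8 + 300.5 = 1232 N.
Parallel to the incline: P cos θ − m g sin θ = 480.8 − 582.2 = -101.4 N; the friction needed to balance this is 101.4 N acting up the slope.
The limit of static friction is μ_s N = 776.3 N.
Since 101.4 N is within the 776.3 N limit, the container stays put and friction is exactly 101 N.

f ≈ 101 N (up the incline)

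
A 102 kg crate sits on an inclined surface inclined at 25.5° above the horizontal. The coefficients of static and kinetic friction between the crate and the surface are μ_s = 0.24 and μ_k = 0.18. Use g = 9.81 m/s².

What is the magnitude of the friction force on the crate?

Perpendicular to the surface, N = m g cos θ = 102·9.81·cos 25.5° = 903.1 N.
For equilibrium along the incline, friction must balance the weight component: f = m g sin θ = 430.8 N up the slope.
The static-friction ceiling is μ_s N = 0.24 × 903.1 = 216.8 N.
|430.8| exceeds 216.8 N, so the crate slips down-slope; friction is kinetic, f = μ_k N = 0.18×903.1 = 163 N.

f ≈ 163 N (up the incline)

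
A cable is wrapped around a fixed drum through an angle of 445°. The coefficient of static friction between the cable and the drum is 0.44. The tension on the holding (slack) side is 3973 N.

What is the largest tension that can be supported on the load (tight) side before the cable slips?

T_max ≈ 121000 N

At impending slip the capstan equation gives T₂/T₁ = e^{μβ} with β in radians.
β = 445° × π/180 = 7.767 rad.
e^{μβ} = e^{0.44×7.767} = 30.49.
T₂ = T₁ · e^{μβ} = 3973 × 30.49 = 121000 N.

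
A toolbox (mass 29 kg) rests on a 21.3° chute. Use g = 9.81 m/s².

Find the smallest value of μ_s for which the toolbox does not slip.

At the slip threshold m g sin θ = μ_s m g cos θ, so μ_s,min = tan θ.
μ_s,min = tan 21.3° = 0.39.

μ_s,min ≈ 0.39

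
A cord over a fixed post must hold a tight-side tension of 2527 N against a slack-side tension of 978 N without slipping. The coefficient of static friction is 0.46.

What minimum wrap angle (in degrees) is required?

β_min ≈ 118°

T₂/T₁ = e^{μβ} → β = ln(T₂/T₁)/μ.
β = ln(2527/978)/0.46 = 0.9493/0.46 = 2.064 rad.
In degrees: β = 2.064 × 180/π = 118°.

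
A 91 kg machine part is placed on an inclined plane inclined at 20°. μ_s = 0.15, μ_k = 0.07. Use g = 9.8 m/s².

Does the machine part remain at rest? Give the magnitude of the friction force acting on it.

f ≈ 58.7 N

N = m g cos θ = 838 N.
Down-slope weight component: m g sin θ = 305 N.
μ_s N = 126 N.
305 > 126 N, so it slides; kinetic friction f = μ_k N = 0.07×838 = 58.7 N.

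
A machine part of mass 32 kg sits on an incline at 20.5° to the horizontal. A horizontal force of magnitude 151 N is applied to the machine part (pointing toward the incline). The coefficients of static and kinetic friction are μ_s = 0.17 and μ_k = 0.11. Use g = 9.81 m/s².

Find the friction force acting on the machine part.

f ≈ 31.5 N (down the incline)

The horizontal push has a component P sin θ into the surface, so N = m g cos θ + P sin θ = 294 + 52.88 = 346.9 N.
Parallel to the incline: P cos θ − m g sin θ = 141.4 − 109.9 = 31.5 N; the friction needed to balance this is 31.5 N acting down the slope.
The limit of static friction is μ_s N = 58.98 N.
Since 31.5 N is within the 58.98 N limit, the machine part stays put and friction is exactly 31.5 N.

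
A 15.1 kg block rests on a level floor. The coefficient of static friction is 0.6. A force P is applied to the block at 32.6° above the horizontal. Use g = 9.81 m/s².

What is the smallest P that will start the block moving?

P ≈ 76.2 N

N = m g − P sin α (the pull lifts the block).
At impending slip, P cos α = μ_s N = μ_s (m g − P sin α).
Solving: P (cos α + μ_s sin α) = μ_s m g → P = 0.6×148/(cos 32.6° + 0.6 sin 32.6°) = 88.9/1.166 = 76.2 N.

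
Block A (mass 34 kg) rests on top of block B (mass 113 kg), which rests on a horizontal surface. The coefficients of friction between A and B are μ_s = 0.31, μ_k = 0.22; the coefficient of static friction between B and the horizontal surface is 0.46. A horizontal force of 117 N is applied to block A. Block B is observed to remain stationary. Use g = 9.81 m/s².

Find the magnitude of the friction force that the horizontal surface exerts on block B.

f ≈ 73.4 N

Between the blocks, N₁ = m_A g = 333.5 N.
So the A–B interface can sustain at most μ_s N₁ = 103.4 N of static friction.
Since P = 117 N > 103.4 N, A slides on B; the A–B friction is kinetic: f₁ = μ_k N₁ = 0.22×333.5 = 73.4 N.
By Newton's third law B feels 73.4 N forward from A. With B stationary, the floor's static friction on B balances it: f₂ = 73.4 N (well within μ_s(m_A+m_B)g = 663.4 N).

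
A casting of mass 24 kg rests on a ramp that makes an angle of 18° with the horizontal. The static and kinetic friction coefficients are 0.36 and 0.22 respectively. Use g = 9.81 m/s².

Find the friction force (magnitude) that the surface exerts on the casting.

The normal reaction is N = m g cos θ = 223.9 N.
For equilibrium along the incline, friction must balance the weight component: f = m g sin θ = 72.75 N up the slope.
Maximum static friction available: μ_s N = 0.36 × 223.9 = 80.61 N.
Since |72.75| ≤ 80.61 N, the casting remains in static equilibrium and friction takes exactly the required value.

f ≈ 72.8 N (up the incline)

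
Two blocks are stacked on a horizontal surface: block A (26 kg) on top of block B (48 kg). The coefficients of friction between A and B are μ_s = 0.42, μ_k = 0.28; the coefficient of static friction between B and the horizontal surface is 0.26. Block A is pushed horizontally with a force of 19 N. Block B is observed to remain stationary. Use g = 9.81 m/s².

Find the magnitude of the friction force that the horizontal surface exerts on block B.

f ≈ 19 N

Normal force at the A–B interface: N₁ = m_A g = 255.1 N.
Maximum static friction on A from B: μ_s N₁ = 0.42×255.1 = 107.1 N.
P = 19 N is within that limit, so A and B move together (both at rest); the A–B friction is simply f₁ = P = 19 N.
By Newton's third law B feels 19 N forward from A. With B stationary, the floor's static friction on B balances it: f₂ = 19 N (well within μ_s(m_A+m_B)g = 188.7 N).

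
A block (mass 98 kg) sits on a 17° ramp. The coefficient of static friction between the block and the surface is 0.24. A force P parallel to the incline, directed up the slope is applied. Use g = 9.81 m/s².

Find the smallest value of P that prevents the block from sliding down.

P_min ≈ 60.4 N

The block tends to slide down (tan θ > μ_s), so at the point of impending slip friction acts up-slope at its limit: f = μ_s N.
P is parallel to the surface, so N = m g cos θ = 919 N.
Along the incline: P + μ_s N = m g sin θ, so P = 281 − 0.24×919 = 60.4 N.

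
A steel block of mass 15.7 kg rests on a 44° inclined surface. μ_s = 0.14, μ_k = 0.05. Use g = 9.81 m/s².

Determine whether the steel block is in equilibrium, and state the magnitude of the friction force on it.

f ≈ 5.54 N

N = m g cos θ = 111 N.
Down-slope weight component: m g sin θ = 107 N.
μ_s N = 15.5 N.
107 > 15.5 N, so it slides; kinetic friction f = μ_k N = 0.05×111 = 5.54 N.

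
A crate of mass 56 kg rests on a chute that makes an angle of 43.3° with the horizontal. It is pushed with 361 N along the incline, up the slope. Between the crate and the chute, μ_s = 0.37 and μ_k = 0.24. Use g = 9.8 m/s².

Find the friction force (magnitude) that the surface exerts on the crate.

f ≈ 15.4 N (up the incline)

Normal force: N = m g cos θ = 56 × 9.8 × cos 43.3° = 399.4 N.
For equilibrium along the incline the friction force must supply f = m g sin θ − P = 376.4 − 361 = 15.38 N (positive meaning up-slope).
Maximum static friction available: μ_s N = 0.37 × 399.4 = 147.8 N.
Since |15.38| ≤ 147.8 N, the crate remains in static equilibrium and friction takes exactly the required value.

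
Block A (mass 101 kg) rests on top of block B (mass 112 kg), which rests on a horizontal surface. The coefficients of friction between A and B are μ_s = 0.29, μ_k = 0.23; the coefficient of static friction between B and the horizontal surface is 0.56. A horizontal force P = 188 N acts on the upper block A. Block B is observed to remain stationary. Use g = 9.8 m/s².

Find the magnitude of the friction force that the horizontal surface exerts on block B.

Normal force at the A–B interface: N₁ = m_A g = 989.8 N.
So the A–B interface can sustain at most μ_s N₁ = 287 N of static friction.
P = 188 N is within that limit, so A and B move together (both at rest); the A–B friction is simply f₁ = P = 188 N.
By Newton's third law B feels 188 N forward from A. With B stationary, the floor's static friction on B balances it: f₂ = 188 N (well within μ_s(m_A+m_B)g = 1169 N).

f ≈ 188 N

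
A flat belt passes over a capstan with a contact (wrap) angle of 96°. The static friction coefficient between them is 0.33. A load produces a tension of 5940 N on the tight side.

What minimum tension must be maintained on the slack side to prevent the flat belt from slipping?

Capstan equation at impending slip: T_tight/T_slack = e^{μβ}.
β = 96° = 1.676 rad; e^{μβ} = e^{0.33×1.676} = 1.738.
T_slack = T_tight / e^{μβ} = 5940 / 1.738 = 3420 N.

T_min ≈ 3420 N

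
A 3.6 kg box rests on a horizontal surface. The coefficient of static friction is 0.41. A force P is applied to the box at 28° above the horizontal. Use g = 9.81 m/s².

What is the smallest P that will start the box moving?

P ≈ 13.5 N

N = m g − P sin α (the pull lifts the box).
At impending slip, P cos α = μ_s N = μ_s (m g − P sin α).
Solving: P (cos α + μ_s sin α) = μ_s m g → P = 0.41×35.3/(cos 28° + 0.41 sin 28°) = 14.5/1.075 = 13.5 N.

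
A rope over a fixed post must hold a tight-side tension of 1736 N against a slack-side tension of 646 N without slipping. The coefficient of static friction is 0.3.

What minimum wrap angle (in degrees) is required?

β_min ≈ 189°

T₂/T₁ = e^{μβ} → β = ln(T₂/T₁)/μ.
β = ln(1736/646)/0.3 = 0.9885/0.3 = 3.295 rad.
In degrees: β = 3.295 × 180/π = 189°.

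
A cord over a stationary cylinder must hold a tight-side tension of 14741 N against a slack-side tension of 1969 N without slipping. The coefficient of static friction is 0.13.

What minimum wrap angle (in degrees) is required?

T₂/T₁ = e^{μβ} → β = ln(T₂/T₁)/μ.
β = ln(14741/1969)/0.13 = 2.013/0.13 = 15.49 rad.
In degrees: β = 15.49 × 180/π = 887°.

β_min ≈ 887°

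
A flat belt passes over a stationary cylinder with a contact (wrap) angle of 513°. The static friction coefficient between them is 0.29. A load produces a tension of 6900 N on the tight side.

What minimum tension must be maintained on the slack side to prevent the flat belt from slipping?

Capstan equation at impending slip: T_tight/T_slack = e^{μβ}.
β = 513° = 8.954 rad; e^{μβ} = e^{0.29×8.954} = 13.42.
T_slack = T_tight / e^{μβ} = 6900 / 13.42 = 514 N.

T_min ≈ 514 N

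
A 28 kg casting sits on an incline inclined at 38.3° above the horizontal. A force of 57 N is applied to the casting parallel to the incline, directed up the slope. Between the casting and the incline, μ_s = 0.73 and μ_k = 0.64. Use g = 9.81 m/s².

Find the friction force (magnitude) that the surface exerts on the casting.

f ≈ 113 N (up the incline)

The normal reaction is N = m g cos θ = 215.6 N.
For equilibrium along the incline the friction force must supply f = m g sin θ − P = 170.2 − 57 = 113.2 N (positive meaning up-slope).
The static-friction ceiling is μ_s N = 0.73 × 215.6 = 157.4 N.
Since |113.2| ≤ 157.4 N, static friction is sufficient; f equals the required value, not μ_s N.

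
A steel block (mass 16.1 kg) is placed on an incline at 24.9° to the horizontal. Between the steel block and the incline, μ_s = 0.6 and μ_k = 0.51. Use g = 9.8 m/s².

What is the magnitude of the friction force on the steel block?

f ≈ 66.4 N (up the incline)

The normal reaction is N = m g cos θ = 143.1 N.
For equilibrium along the incline, friction must balance the weight component: f = m g sin θ = 66.43 N up the slope.
Maximum static friction available: μ_s N = 0.6 × 143.1 = 85.87 N.
Since |66.43| ≤ 85.87 N, the steel block remains in static equilibrium and friction takes exactly the required value.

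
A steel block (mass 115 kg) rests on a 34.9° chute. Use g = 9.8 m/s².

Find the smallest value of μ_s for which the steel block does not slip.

At the slip threshold m g sin θ = μ_s m g cos θ, so μ_s,min = tan θ.
μ_s,min = tan 34.9° = 0.698.

μ_s,min ≈ 0.698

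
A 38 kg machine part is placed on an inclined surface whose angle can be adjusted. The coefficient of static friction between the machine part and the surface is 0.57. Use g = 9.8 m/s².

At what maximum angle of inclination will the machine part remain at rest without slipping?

At the slip threshold, m g sin θ = μ_s · m g cos θ, so tan θ = μ_s.
θ_max = arctan(0.57) = 29.7°.

θ_max ≈ 29.7°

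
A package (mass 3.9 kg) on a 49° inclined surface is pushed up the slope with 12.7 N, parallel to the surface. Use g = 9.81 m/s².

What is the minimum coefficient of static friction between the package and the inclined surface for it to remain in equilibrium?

N = m g cos θ = 25.1 N.
Friction must make up the shortfall along the incline: f = m g sin θ − P = 28.87 − 12.7 = 16.17 N.
At the threshold f = μ_s N, so μ_s,min = 16.17/25.1 = 0.644.

μ_s,min ≈ 0.644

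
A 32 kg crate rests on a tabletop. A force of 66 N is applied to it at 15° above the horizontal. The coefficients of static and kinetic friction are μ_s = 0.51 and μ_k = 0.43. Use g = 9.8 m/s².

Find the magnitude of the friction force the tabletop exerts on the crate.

The vertical component of P reduces the normal force: N = m g − P sin α = 313.6 − 17.08 = 296.5 N.
Horizontally, friction must balance P cos α = 63.75 N.
The static-friction limit is μ_s N = 151.2 N.
63.75 ≤ 151.2 N → static; friction equals the required 63.8 N.

f ≈ 63.8 N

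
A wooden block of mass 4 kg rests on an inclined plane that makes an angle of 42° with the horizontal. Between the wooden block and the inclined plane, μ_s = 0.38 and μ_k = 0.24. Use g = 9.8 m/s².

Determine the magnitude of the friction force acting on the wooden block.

Normal force: N = m g cos θ = 4 × 9.8 × cos 42° = 29.13 N.
Along the slope the weight component is m g sin θ = 26.23 N; friction must supply exactly this, acting up-slope.
Maximum static friction available: μ_s N = 0.38 × 29.13 = 11.07 N.
|26.23| exceeds 11.07 N, so the wooden block slips down-slope; friction is kinetic, f = μ_k N = 0.24×29.13 = 6.99 N.

f ≈ 6.99 N (up the incline)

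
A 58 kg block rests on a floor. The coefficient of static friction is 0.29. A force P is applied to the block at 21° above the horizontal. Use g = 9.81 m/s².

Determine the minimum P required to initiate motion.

P ≈ 159 N

N = m g − P sin α (the pull lifts the block).
At impending slip, P cos α = μ_s N = μ_s (m g − P sin α).
Solving: P (cos α + μ_s sin α) = μ_s m g → P = 0.29×569/(cos 21° + 0.29 sin 21°) = 165/1.038 = 159 N.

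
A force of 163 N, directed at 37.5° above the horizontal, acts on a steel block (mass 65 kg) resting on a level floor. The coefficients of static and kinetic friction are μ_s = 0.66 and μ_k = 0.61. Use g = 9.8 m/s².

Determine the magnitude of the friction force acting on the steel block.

Vertical equilibrium gives N = m g − P sin α = 537.8 N.
The horizontal driving force is P cos α = 129.3 N, so equilibrium needs friction f = 129.3 N.
μ_s N = 0.66 × 537.8 = 354.9 N.
Since 129.3 N does not exceed the limit, the steel block stays at rest and f = 129 N.

f ≈ 129 N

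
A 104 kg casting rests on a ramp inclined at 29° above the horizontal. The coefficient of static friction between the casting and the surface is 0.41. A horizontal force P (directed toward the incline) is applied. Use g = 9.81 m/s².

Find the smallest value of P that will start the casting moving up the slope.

P ≈ 1270 N

At impending motion up the slope, friction acts down-slope at its limit: f = μ_s N.
Perpendicular to the incline: N = m g cos θ + P sin θ.
Along the incline: P cos θ = m g sin θ + μ_s N = m g sin θ + μ_s (m g cos θ + P sin θ).
Solving, P (cos θ − μ_s sin θ) = m g (sin θ + μ_s cos θ), so P = 104×9.81×(sin 29° + 0.41 cos 29°)/(cos 29° − 0.41 sin 29°) = 1020×0.8434/0.6758 = 1270 N.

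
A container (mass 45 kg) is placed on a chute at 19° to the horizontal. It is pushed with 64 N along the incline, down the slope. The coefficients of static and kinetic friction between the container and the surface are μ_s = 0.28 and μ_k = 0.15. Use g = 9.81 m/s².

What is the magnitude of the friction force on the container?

f ≈ 62.6 N (up the incline)

The normal reaction is N = m g cos θ = 417.4 N.
The friction needed for equilibrium is m g sin θ + P = 143.7 + 64 = 207.7 N, measured positive up-slope.
Maximum static friction available: μ_s N = 0.28 × 417.4 = 116.9 N.
|207.7| exceeds 116.9 N, so the container slips down-slope; friction is kinetic, f = μ_k N = 0.15×417.4 = 62.6 N.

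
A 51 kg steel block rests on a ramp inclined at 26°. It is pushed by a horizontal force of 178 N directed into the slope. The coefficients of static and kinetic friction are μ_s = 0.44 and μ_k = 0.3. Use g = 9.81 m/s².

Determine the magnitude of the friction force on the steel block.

Normal direction: N = m g cos θ + P sin θ = 527.7 N.
Parallel to the incline: P cos θ − m g sin θ = 160 − 219.3 = -59.34 N; the friction needed to balance this is 59.34 N acting up the slope.
The limit of static friction is μ_s N = 232.2 N.
Since 59.34 N is within the 232.2 N limit, the steel block stays put and friction is exactly 59.3 N.

f ≈ 59.3 N (up the incline)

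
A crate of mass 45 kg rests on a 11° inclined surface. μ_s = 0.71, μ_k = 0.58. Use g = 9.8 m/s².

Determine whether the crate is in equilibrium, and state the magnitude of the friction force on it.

f ≈ 84.1 N

N = m g cos θ = 433 N.
Down-slope weight component: m g sin θ = 84.1 N.
μ_s N = 307 N.
84.1 ≤ 307 N, so it stays put; friction = 84.1 N.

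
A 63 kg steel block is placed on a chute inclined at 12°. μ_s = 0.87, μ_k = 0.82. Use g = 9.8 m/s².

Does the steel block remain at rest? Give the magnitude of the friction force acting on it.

N = m g cos θ = 604 N.
Down-slope weight component: m g sin θ = 128 N.
μ_s N = 525 N.
128 ≤ 525 N, so it stays put; friction = 128 N.

f ≈ 128 N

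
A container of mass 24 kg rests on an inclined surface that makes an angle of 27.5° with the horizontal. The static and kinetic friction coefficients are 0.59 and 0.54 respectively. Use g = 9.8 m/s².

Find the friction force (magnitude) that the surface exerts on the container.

The normal reaction is N = m g cos θ = 208.6 N.
For equilibrium along the incline, friction must balance the weight component: f = m g sin θ = 108.6 N up the slope.
The static-friction ceiling is μ_s N = 0.59 × 208.6 = 123.1 N.
Since |108.6| ≤ 123.1 N, no slip — friction simply equals what equilibrium demands.

f ≈ 109 N (up the incline)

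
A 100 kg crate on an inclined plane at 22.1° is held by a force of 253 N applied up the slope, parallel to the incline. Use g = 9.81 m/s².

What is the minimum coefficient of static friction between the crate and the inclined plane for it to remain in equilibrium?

N = m g cos θ = 908.9 N.
Friction must make up the shortfall along the incline: f = m g sin θ − P = 369.1 − 253 = 116.1 N.
At the threshold f = μ_s N, so μ_s,min = 116.1/908.9 = 0.128.

μ_s,min ≈ 0.128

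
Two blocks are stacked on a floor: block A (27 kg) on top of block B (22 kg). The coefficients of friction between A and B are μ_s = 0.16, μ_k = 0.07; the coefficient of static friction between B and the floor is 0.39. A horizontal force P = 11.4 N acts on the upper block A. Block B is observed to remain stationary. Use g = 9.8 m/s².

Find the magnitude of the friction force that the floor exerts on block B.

Between the blocks, N₁ = m_A g = 264.6 N.
Maximum static friction on A from B: μ_s N₁ = 0.16×264.6 = 42.34 N.
P = 11.4 N is within that limit, so A and B move together (both at rest); the A–B friction is simply f₁ = P = 11.4 N.
By Newton's third law B feels 11.4 N forward from A. With B stationary, the floor's static friction on B balances it: f₂ = 11.4 N (well within μ_s(m_A+m_B)g = 187.3 N).

f ≈ 11.4 N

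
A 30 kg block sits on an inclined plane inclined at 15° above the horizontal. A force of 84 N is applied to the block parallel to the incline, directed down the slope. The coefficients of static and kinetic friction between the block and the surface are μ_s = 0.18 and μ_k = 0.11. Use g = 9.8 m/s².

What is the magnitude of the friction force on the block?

Perpendicular to the surface, N = m g cos θ = 30·9.8·cos 15° = 284 N.
The friction needed for equilibrium is m g sin θ + P = 76.09 + 84 = 160.1 N, measured positive up-slope.
The static-friction ceiling is μ_s N = 0.18 × 284 = 51.12 N.
Since |160.1| > 51.12 N, static friction cannot hold it; the block slides down the incline and kinetic friction applies: f = μ_k N = 0.11 × 284 = 31.2 N.

f ≈ 31.2 N (up the incline)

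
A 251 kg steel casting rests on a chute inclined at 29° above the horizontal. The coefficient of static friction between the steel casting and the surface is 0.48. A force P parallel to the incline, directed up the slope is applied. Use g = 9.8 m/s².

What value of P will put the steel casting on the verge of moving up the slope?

At impending motion up the slope, friction acts down-slope at its limit: f = μ_s N.
P is parallel to the surface, so N = m g cos θ = 2150 N.
Along the incline: P = m g sin θ + μ_s N = 1190 + 0.48×2150 = 2230 N.

P ≈ 2230 N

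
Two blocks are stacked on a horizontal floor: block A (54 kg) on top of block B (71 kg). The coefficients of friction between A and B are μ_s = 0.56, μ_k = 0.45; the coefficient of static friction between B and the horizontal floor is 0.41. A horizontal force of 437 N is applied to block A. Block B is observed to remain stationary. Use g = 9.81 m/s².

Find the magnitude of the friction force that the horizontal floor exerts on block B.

Normal force at the A–B interface: N₁ = m_A g = 529.7 N.
Maximum static friction on A from B: μ_s N₁ = 0.56×529.7 = 296.7 N.
P = 437 N exceeds that limit, so A slips over B and the interface friction becomes kinetic: f₁ = μ_k N₁ = 0.45×529.7 = 238 N.
By Newton's third law B feels 238 N forward from A. With B stationary, the floor's static friction on B balances it: f₂ = 238 N (well within μ_s(m_A+m_B)g = 502.8 N).

f ≈ 238 N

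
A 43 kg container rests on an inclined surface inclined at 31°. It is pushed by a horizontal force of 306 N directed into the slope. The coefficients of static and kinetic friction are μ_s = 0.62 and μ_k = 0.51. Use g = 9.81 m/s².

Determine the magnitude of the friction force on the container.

f ≈ 45 N (down the incline)

The horizontal push has a component P sin θ into the surface, so N = m g cos θ + P sin θ = 361.6 + 157.6 = 519.2 N.
Along the incline, the net driving force (taking up-slope positive) is P cos θ − m g sin θ = 262.3 − 217.3 = 45.03 N, so equilibrium requires friction f = -45.03 N (down-slope).
The limit of static friction is μ_s N = 321.9 N.
|f_req| = 45.03 ≤ 321.9 N → the container is in equilibrium; friction equals the required value.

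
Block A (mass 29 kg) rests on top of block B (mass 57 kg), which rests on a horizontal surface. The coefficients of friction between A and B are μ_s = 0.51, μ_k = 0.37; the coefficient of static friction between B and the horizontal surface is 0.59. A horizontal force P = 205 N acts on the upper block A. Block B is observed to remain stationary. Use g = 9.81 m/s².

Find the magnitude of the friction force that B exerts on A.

Normal force at the A–B interface: N₁ = m_A g = 284.5 N.
Maximum static friction on A from B: μ_s N₁ = 0.51×284.5 = 145.1 N.
Since P = 205 N > 145.1 N, A slides on B; the A–B friction is kinetic: f₁ = μ_k N₁ = 0.37×284.5 = 105 N.
By Newton's third law B feels 105 N forward from A. With B stationary, the floor's static friction on B balances it: f₂ = 105 N (well within μ_s(m_A+m_B)g = 497.8 N).

f ≈ 105 N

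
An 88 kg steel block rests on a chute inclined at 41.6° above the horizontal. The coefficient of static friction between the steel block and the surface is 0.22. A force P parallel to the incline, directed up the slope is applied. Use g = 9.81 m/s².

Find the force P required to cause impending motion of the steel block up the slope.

At impending motion up the slope, friction acts down-slope at its limit: f = μ_s N.
P is parallel to the surface, so N = m g cos θ = 646 N.
Along the incline: P = m g sin θ + μ_s N = 573 + 0.22×646 = 715 N.

P ≈ 715 N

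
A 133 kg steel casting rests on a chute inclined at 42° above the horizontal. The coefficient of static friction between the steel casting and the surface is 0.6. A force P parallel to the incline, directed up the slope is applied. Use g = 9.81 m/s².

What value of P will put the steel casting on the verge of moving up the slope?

At impending motion up the slope, friction acts down-slope at its limit: f = μ_s N.
P is parallel to the surface, so N = m g cos θ = 970 N.
Along the incline: P = m g sin θ + μ_s N = 873 + 0.6×970 = 1450 N.

P ≈ 1450 N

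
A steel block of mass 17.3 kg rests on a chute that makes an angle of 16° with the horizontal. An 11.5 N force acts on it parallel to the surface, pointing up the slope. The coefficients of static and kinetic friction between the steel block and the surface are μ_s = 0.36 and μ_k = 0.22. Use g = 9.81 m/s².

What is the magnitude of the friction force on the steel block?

The normal reaction is N = m g cos θ = 163.1 N.
The friction needed for equilibrium is m g sin θ − P = 46.78 − 11.5 = 35.28 N, measured positive up-slope.
Maximum static friction available: μ_s N = 0.36 × 163.1 = 58.73 N.
Since |35.28| ≤ 58.73 N, the steel block remains in static equilibrium and friction takes exactly the required value.

f ≈ 35.3 N (up the incline)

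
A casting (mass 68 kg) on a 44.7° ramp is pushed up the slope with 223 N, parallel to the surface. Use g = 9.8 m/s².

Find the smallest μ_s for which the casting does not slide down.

N = m g cos θ = 473.7 N.
Friction must make up the shortfall along the incline: f = m g sin θ − P = 468.7 − 223 = 245.7 N.
At the threshold f = μ_s N, so μ_s,min = 245.7/473.7 = 0.519.

μ_s,min ≈ 0.519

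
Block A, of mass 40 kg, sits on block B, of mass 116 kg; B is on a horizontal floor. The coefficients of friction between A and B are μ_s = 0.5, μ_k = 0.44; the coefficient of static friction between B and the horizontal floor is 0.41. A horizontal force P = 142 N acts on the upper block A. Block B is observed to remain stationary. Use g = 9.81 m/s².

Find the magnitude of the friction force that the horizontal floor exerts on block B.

f ≈ 142 N

Between the blocks, N₁ = m_A g = 392.4 N.
So the A–B interface can sustain at most μ_s N₁ = 196.2 N of static friction.
P = 142 N is within that limit, so A and B move together (both at rest); the A–B friction is simply f₁ = P = 142 N.
By Newton's third law B feels 142 N forward from A. With B stationary, the floor's static friction on B balances it: f₂ = 142 N (well within μ_s(m_A+m_B)g = 627.4 N).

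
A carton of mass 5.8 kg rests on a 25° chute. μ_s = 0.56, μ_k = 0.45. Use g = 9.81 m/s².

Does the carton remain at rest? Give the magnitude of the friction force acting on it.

N = m g cos θ = 51.6 N.
Down-slope weight component: m g sin θ = 24 N.
μ_s N = 28.9 N.
24 ≤ 28.9 N, so it stays put; friction = 24 N.

f ≈ 24 N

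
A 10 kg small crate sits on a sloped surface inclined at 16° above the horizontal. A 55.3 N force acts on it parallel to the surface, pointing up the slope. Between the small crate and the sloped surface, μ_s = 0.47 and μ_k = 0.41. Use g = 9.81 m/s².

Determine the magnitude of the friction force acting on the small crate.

f ≈ 28.3 N (down the incline)

Normal force: N = m g cos θ = 10 × 9.81 × cos 16° = 94.3 N.
For equilibrium along the incline the friction force must supply f = m g sin θ − P = 27.04 − 55.3 = -28.26 N (positive meaning up-slope).
Maximum static friction available: μ_s N = 0.47 × 94.3 = 44.32 N.
Since |-28.26| ≤ 44.32 N, the small crate remains in static equilibrium and friction takes exactly the required value.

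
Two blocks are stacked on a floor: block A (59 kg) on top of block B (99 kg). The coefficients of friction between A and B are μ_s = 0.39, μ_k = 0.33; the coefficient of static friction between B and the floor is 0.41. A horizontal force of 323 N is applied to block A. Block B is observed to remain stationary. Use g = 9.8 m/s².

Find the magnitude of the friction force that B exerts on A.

f ≈ 191 N

Normal force at the A–B interface: N₁ = m_A g = 578.2 N.
Maximum static friction on A from B: μ_s N₁ = 0.39×578.2 = 225.5 N.
P = 323 N exceeds that limit, so A slips over B and the interface friction becomes kinetic: f₁ = μ_k N₁ = 0.33×578.2 = 191 N.
By Newton's third law B feels 191 N forward from A. With B stationary, the floor's static friction on B balances it: f₂ = 191 N (well within μ_s(m_A+m_B)g = 634.8 N).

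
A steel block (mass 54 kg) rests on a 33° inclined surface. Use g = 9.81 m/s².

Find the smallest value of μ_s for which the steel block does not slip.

At the slip threshold m g sin θ = μ_s m g cos θ, so μ_s,min = tan θ.
μ_s,min = tan 33° = 0.649.

μ_s,min ≈ 0.649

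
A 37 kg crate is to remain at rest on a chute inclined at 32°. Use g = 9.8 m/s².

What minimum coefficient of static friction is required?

At the slip threshold m g sin θ = μ_s m g cos θ, so μ_s,min = tan θ.
μ_s,min = tan 32° = 0.625.

μ_s,min ≈ 0.625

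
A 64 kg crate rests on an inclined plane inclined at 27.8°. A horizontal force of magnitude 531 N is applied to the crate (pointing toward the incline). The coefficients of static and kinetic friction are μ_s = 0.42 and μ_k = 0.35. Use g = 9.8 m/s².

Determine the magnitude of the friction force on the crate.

Resolve perpendicular to the incline: N = m g cos θ + P sin θ = 64×9.8×cos 27.8° + 531×sin 27.8° = 802.5 N.
Parallel to the incline: P cos θ − m g sin θ = 469.7 − 292.5 = 177.2 N; the friction needed to balance this is 177.2 N acting down the slope.
The limit of static friction is μ_s N = 337 N.
Since 177.2 N is within the 337 N limit, the crate stays put and friction is exactly 177 N.

f ≈ 177 N (down the incline)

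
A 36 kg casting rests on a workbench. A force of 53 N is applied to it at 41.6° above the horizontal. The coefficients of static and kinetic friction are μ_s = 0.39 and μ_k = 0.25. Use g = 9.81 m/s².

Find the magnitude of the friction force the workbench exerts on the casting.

f ≈ 39.6 N

N = m g − P sin α = 353.2 − 53×sin 41.6° = 318 N.
The horizontal driving force is P cos α = 39.63 N, so equilibrium needs friction f = 39.63 N.
The static-friction limit is μ_s N = 124 N.
Since 39.63 N does not exceed the limit, the casting stays at rest and f = 39.6 N.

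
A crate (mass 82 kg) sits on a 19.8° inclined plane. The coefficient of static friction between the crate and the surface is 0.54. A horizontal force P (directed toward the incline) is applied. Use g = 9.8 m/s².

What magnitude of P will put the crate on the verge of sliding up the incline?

P ≈ 898 N

At impending motion up the slope, friction acts down-slope at its limit: f = μ_s N.
Perpendicular to the incline: N = m g cos θ + P sin θ.
Along the incline: P cos θ = m g sin θ + μ_s N = m g sin θ + μ_s (m g cos θ + P sin θ).
Solving, P (cos θ − μ_s sin θ) = m g (sin θ + μ_s cos θ), so P = 82×9.8×(sin 19.8° + 0.54 cos 19.8°)/(cos 19.8° − 0.54 sin 19.8°) = 804×0.8468/0.758 = 898 N.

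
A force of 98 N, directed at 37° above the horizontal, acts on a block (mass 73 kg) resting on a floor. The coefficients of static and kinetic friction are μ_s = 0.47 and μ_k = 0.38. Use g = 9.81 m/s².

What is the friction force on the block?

Vertical equilibrium gives N = m g − P sin α = 657.2 N.
For equilibrium, f = P cos α = 98×cos 37° = 78.27 N.
μ_s N = 0.47 × 657.2 = 308.9 N.
Since 78.27 N does not exceed the limit, the block stays at rest and f = 78.3 N.

f ≈ 78.3 N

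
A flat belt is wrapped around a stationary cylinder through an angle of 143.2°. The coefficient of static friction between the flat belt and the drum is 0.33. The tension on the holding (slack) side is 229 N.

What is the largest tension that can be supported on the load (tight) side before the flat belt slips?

T_max ≈ 522 N

At impending slip the capstan equation gives T₂/T₁ = e^{μβ} with β in radians.
β = 143.2° × π/180 = 2.499 rad.
e^{μβ} = e^{0.33×2.499} = 2.281.
T₂ = T₁ · e^{μβ} = 229 × 2.281 = 522 N.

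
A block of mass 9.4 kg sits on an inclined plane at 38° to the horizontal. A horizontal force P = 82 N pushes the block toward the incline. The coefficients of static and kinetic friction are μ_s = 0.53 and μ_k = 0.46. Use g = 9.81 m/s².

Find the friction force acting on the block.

f ≈ 7.84 N (down the incline)

Resolve perpendicular to the incline: N = m g cos θ + P sin θ = 9.4×9.81×cos 38° + 82×sin 38° = 123.1 N.
Parallel to the incline: P cos θ − m g sin θ = 64.62 − 56.77 = 7.844 N; the friction needed to balance this is 7.844 N acting down the slope.
The limit of static friction is μ_s N = 65.27 N.
|f_req| = 7.844 ≤ 65.27 N → the block is in equilibrium; friction equals the required value.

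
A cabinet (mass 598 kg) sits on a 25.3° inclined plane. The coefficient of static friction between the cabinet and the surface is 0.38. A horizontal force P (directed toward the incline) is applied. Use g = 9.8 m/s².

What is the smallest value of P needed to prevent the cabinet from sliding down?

The cabinet tends to slide down (tan θ > μ_s), so at the point of impending slip friction acts up-slope at its limit: f = μ_s N.
Perpendicular to the incline: N = m g cos θ + P sin θ.
Along the incline: P cos θ + μ_s N = m g sin θ, i.e. P cos θ + μ_s (m g cos θ + P sin θ) = m g sin θ.
Solving, P (cos θ + μ_s sin θ) = m g (sin θ − μ_s cos θ), so P = 5860×0.08381/1.066 = 461 N.

P_min ≈ 461 N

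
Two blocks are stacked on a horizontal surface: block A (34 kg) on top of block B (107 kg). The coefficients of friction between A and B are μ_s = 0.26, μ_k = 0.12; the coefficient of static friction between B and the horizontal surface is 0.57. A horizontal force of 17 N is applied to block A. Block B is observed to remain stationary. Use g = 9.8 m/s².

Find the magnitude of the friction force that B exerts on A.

f ≈ 17 N

Between the blocks, N₁ = m_A g = 333.2 N.
So the A–B interface can sustain at most μ_s N₁ = 86.63 N of static friction.
Since P = 17 N ≤ 86.63 N, A does not slip on B; friction on A equals P = 17 N.
B experiences an equal 17 N forward from A (third law). B is in equilibrium, so the floor supplies f₂ = 17 N of static friction (limit μ_s(m_A+m_B)g = 787.6 N, not exceeded).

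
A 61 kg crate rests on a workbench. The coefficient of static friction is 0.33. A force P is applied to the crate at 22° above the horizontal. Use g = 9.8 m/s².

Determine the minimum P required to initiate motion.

P ≈ 188 N

N = m g − P sin α (the pull lifts the crate).
At impending slip, P cos α = μ_s N = μ_s (m g − P sin α).
Solving: P (cos α + μ_s sin α) = μ_s m g → P = 0.33×598/(cos 22° + 0.33 sin 22°) = 197/1.051 = 188 N.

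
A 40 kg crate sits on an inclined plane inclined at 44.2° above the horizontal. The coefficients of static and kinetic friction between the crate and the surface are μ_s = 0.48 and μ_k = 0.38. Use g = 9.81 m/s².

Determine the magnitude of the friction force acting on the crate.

The normal reaction is N = m g cos θ = 281.3 N.
Along the slope the weight component is m g sin θ = 273.6 N; friction must supply exactly this, acting up-slope.
Maximum static friction available: μ_s N = 0.48 × 281.3 = 135 N.
|273.6| exceeds 135 N, so the crate slips down-slope; friction is kinetic, f = μ_k N = 0.38×281.3 = 107 N.

f ≈ 107 N (up the incline)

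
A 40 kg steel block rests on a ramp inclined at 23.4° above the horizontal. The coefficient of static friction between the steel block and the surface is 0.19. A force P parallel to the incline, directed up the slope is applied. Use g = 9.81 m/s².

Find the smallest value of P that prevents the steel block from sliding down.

P_min ≈ 87.4 N

The steel block tends to slide down (tan θ > μ_s), so at the point of impending slip friction acts up-slope at its limit: f = μ_s N.
P is parallel to the surface, so N = m g cos θ = 360 N.
Along the incline: P + μ_s N = m g sin θ, so P = 156 − 0.19×360 = 87.4 N.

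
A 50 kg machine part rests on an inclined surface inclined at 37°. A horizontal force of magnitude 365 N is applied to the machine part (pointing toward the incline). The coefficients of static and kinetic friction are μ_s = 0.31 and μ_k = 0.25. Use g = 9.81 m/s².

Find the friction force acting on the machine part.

f ≈ 3.69 N (up the incline)

Normal direction: N = m g cos θ + P sin θ = 611.4 N.
Along the incline, the net driving force (taking up-slope positive) is P cos θ − m g sin θ = 291.5 − 295.2 = -3.688 N, so equilibrium requires friction f = 3.688 N (up-slope).
The limit of static friction is μ_s N = 189.5 N.
Since 3.688 N is within the 189.5 N limit, the machine part stays put and friction is exactly 3.69 N.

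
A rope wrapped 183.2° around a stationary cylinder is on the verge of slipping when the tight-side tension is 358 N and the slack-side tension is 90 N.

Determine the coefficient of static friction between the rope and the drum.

μ ≈ 0.432

T₂/T₁ = e^{μβ} → μ = ln(T₂/T₁)/β.
β = 183.2° = 3.197 rad.
μ = ln(358/90)/3.197 = ln(3.978)/3.197 = 0.432.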